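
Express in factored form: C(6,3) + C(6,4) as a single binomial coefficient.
C(7,4)

Solution: By Pascal's identity: C(6,3) + C(6,4) = C(7,4) = 35.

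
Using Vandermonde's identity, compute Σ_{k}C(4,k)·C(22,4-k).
14,950

Reasoning: = C(4+22,4) = C(26,4) = 14,950.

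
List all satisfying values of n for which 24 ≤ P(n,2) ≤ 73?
6, 7, 8, 9

Solution: P(5,2)=20; P(6,2)=30; P(7,2)=42; P(8,2)=56; P(9,2)=72; P(10,2)=90. So valid n = 6, 7, 8, 9.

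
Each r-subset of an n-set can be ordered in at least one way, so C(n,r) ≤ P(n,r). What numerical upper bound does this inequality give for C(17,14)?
59,281,238,016,000

Solution: P(17,14) = 17·16·15·14·13·12·11·10·9·8·7·6·5·4 = 59,281,238,016,000, so C(17,14) ≤ 59,281,238,016,000. (The bound is loose by a factor of 14! = 87,178,291,200: C(17,14) = 59,281,238,016,000/87,178,291,200 = 680.)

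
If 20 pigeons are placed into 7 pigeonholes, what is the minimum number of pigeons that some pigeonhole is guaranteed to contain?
3

Solution: Pigeonhole: ⌈20/7⌉ = 3.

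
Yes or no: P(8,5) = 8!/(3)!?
Yes

Working:
Permutation formula P(n,k) = n!/(n-k)!: 8!/3! = 40,320/6 = 6,720 = P(8,5). The statement holds.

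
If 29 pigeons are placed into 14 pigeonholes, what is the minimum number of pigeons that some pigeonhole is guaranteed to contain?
3

Pigeonhole: ⌈29/14⌉ = 3.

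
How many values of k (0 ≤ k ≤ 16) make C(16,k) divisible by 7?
8

Solution: Checking C(16,k) mod 7 for k = 0..16: divisible at k = 3, 4, 5, 6, 10, 11, 12, 13. That's 8 values.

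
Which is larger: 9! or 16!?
16!

9!=362,880, 16!=20,922,789,888,000. 16! > 9!.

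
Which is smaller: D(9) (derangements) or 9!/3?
D(9) = (9-1)·[D(8) + D(7)] = 8·[14,833 + 1,854] = 133,496; 9!/3 = 362,880/3 = 120,960.

Answer: 9!/3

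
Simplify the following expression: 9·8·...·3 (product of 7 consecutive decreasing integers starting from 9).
181,440

Explanation: This is P(9,7) = 9!/(2)! = 181,440.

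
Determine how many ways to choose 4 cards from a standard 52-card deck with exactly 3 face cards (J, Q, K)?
8,800

Working:
12 face cards and 40 non-face cards: C(12,3) × C(40,1) = 220 × 40 = 8,800.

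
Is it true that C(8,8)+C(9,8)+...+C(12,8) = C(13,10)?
Hockey stick identity gives Σ = C(13,9) = 715; RHS C(13,10) = 286.
Final answer: False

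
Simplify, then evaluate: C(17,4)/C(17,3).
7/2

C(n,k+1)/C(n,k) = (n−k)/(k+1). Here (17−3)/(3+1) = 14/4 = 7/2.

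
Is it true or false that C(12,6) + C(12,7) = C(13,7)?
Pascal's identity: LHS = 924 + 792 = 1,716; RHS = C(13,7) = 1,716. Both sides agree, so the statement holds.
Final answer: True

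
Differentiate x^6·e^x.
(6x^5 + x^6)e^x

Working:
Product rule: d/dx[x^6]·e^x + x^6·d/dx[e^x] = 6x^{5}e^x + x^6e^x.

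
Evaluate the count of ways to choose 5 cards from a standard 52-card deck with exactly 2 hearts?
712,842

Working:
13 hearts and 39 non-hearts: C(13,2) × C(39,3) = 78 × 9139 = 712,842.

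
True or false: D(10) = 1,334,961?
True

Reasoning: Derangements of 10 elements: D(10) = (10-1)·[D(9) + D(8)] = 9·[133,496 + 14,833] = 1,334,961.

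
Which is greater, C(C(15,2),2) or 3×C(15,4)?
C(C(15,2),2)=5,460, 3×C(15,4)=4,095.
Final answer: C(C(15,2),2)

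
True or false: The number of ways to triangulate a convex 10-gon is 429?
Triangulations of a convex 10-gon are counted by the Catalan number C_8: C_8 = C(16,8)/(8+1) = 12,870/9 = 1,430.
Final answer: False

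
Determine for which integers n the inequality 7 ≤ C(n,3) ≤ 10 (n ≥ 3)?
5

Solution: C(4,3)=4; C(5,3)=10; C(6,3)=20. So valid n = 5.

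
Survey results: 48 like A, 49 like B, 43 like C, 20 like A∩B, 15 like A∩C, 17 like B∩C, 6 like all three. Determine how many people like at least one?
94

|A∪B∪C| = 48+49+43-20-15-17+6 = 94.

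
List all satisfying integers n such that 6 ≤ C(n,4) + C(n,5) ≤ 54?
5, 6

Solution: C(4,4)+C(4,5)=1; C(5,4)+C(5,5)=6; C(6,4)+C(6,5)=21; C(7,4)+C(7,5)=56. So valid n = 5, 6.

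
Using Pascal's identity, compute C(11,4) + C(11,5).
792

Explanation: C(11,4) + C(11,5) = C(12,5) = 792.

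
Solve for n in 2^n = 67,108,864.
26

Working:
67,108,864 = 1,024 × 1,024 × 64 = 2^10 × 2^10 × 2^6 = 2^26, so n = 26.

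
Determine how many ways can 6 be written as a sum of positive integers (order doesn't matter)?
Pentagonal recurrence p(n) = p(n−1) + p(n−2) − p(n−5) − p(n−7) + …: p(6) = p(5) + p(4) − p(1) = 7 + 5 − 1 = 11.
Final answer: 11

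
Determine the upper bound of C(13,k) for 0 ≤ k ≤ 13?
Maximum at k = 6 or k = 7: C(13,6) = 1,716.

Answer: 1,716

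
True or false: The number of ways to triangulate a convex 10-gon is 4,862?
False

Explanation: Triangulations of a convex 10-gon are counted by the Catalan number C_8: C_8 = C(16,8)/(8+1) = 12,870/9 = 1,430.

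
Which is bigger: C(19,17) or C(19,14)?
C(19,14)

Solution: C(19,17)=171, C(19,14)=11,628.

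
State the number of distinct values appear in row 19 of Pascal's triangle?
10

Solution: Row 19 has entries C(19,0)..C(19,19); by symmetry C(19,k)=C(19,19-k), giving 10 distinct values.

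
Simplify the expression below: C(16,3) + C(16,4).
2,380

Solution: By Pascal's identity: C(17,4) = 2,380.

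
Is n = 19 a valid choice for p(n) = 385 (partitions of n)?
No

Explanation: Pentagonal recurrence p(n) = p(n−1) + p(n−2) − p(n−5) − p(n−7) + …: p(19) = p(18) + p(17) − p(14) − p(12) + p(7) + p(4) = 385 + 297 − 135 − 77 + 15 + 5 = 490, which does not equal 385.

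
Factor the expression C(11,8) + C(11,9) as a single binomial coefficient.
C(12,9)
By Pascal's identity: C(11,8) + C(11,9) = C(12,9) = 220.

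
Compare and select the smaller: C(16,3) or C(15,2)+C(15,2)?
C(16,3)=560; C(15,2)+C(15,2)=105+105=210.

Answer: C(15,2)+C(15,2)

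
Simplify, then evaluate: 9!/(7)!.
This equals 9×8 = 72.
Final answer: 72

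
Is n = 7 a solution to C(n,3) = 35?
C(7,3) = 7·6·5/3! = 210/6 = 35, which equals 35.
Final answer: Yes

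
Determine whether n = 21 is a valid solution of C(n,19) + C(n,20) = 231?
Yes

Reasoning: C(21,19) + C(21,20) = 210 + 21 = 231, which equals 231.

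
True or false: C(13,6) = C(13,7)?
True
C(13,6) = C(13,13-6) by the symmetry property; both equal 1,716.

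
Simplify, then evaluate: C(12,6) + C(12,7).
1,716

Explanation: By Pascal's identity: C(13,7) = 1,716.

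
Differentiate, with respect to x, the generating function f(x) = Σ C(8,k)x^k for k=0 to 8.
Σ k·C(8,k)x^(k-1) for k=1 to 8

Working:
Term-by-term differentiation gives Σ k·C(8,k)x^{k-1} for k=1 to 8.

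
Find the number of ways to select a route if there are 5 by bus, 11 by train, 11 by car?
27

By the addition principle: 5 + 11 + 11 = 27.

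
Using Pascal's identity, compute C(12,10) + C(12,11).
C(12,10) + C(12,11) = C(13,11) = 78.

Answer: 78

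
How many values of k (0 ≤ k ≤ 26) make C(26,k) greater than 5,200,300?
Row 26 is unimodal and symmetric about k=26/2. C(26,9)=3,124,550 ≤ 5,200,300; C(26,10)=5,311,735 > 5,200,300; by symmetry C(26,k) > 5,200,300 for k = 10..16. That's 16 - 10 + 1 = 7 values.

Answer: 7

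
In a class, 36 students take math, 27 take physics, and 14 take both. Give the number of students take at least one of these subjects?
49

Solution: |A∪B| = |A|+|B|-|A∩B| = 36+27-14 = 49.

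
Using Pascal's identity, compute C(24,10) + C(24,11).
4,457,400

Explanation: C(24,10) + C(24,11) = C(25,11) = 4,457,400.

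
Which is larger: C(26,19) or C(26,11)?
C(26,11)

Solution: C(26,19)=657,800, C(26,11)=7,726,160.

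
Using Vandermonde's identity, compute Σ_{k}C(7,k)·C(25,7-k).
3,365,856

Solution: = C(7+25,7) = C(32,7) = 3,365,856.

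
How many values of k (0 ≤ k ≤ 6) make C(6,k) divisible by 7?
0

Checking C(6,k) mod 7 for k = 0..6: none are divisible by 7. Count = 0.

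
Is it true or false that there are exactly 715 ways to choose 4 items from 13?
C(13,4) = 715.
Final answer: True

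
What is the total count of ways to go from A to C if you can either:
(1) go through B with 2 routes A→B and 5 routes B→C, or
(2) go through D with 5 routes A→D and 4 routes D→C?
30

Route via B: 2×5=10. Route via D: 5×4=20. Total: 30.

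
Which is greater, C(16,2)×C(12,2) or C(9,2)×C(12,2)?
C(16,2)×C(12,2)

C(16,2)×C(12,2)=7,920, C(9,2)×C(12,2)=2,376.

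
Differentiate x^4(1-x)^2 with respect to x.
4x^3(1-x)^2 - 2x^4(1-x)^1

Working:
Product rule: 4x^{3}(1-x)^{2} + x^4·(-2)(1-x)^{1}.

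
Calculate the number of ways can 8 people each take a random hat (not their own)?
14,833
Using D(n) = (n-1)[D(n-1) + D(n-2)]:
D(8) = (8-1) × [D(7) + D(6)]
      = 7 × [1854 + 265]
      = 7 × 2119
      = 14,833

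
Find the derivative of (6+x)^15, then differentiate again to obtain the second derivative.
210(6+x)^13

First derivative: 15(6+x)^{14}. Second derivative: 15·14·(6+x)^{13} = 210(6+x)^{13}.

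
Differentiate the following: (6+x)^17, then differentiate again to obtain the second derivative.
272(6+x)^15

Reasoning: First derivative: 17(6+x)^{16}. Second derivative: 17·16·(6+x)^{15} = 272(6+x)^{15}.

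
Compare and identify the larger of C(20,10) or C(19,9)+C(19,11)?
C(20,10)=184,756; C(19,9)+C(19,11)=92,378+75,582=167,960.
Final answer: C(20,10)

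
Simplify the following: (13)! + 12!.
6,706,022,400

Solution: (13)! + 12! = (13)·12! + 12! = (13+1)·12! = 14·12! = 6,706,022,400.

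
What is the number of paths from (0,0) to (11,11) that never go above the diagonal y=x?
58,786
Counted by the Catalan number C_11: C_11 = C(22,11)/(11+1) = 705,432/12 = 58,786.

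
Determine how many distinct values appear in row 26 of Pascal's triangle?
14

Explanation: Row 26 has entries C(26,0)..C(26,26); by symmetry C(26,k)=C(26,26-k), giving 14 distinct values.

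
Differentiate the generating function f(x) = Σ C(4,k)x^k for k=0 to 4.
Σ k·C(4,k)x^(k-1) for k=1 to 4

Explanation: Term-by-term differentiation gives Σ k·C(4,k)x^{k-1} for k=1 to 4.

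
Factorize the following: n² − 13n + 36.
(n − 4)(n − 9)

Explanation: Seek roots whose sum is 13 and product is 36: (4, 9). So n² − 13n + 36 = (n − 4)(n − 9).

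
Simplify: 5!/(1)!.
120
This equals 5×4×...×2 = 120.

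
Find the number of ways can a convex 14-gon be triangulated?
Using the Catalan number formula: C_n = C(2n, n) / (n+1)
C_12 = C(24, 12) / (12+1)
     = 2704156 / 13
     = 208,012
Final answer: 208,012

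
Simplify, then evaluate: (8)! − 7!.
35,280

Explanation: (8)! − 7! = (8)·7! − 7! = (8−1)·7! = 7·7! = 35,280.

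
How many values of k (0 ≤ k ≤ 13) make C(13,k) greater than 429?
6

Working:
Row 13 is unimodal and symmetric about k=13/2. C(13,3)=286 ≤ 429; C(13,4)=715 > 429; by symmetry C(13,k) > 429 for k = 4..9. That's 9 - 4 + 1 = 6 values.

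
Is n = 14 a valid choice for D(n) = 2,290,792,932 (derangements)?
No

Solution: D(14) = (14-1)·[D(13) + D(12)] = 13·[2,290,792,932 + 176,214,841] = 32,071,101,049, which does not equal 2,290,792,932.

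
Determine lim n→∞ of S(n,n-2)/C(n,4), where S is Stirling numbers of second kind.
3

The leading term of S(n,n-2) as a polynomial in n is (3)!!·C(n,4), so the ratio → (3)!! = 3.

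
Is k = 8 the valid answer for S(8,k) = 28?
No

Reasoning: S(8,8) = 8·S(7,8) + S(7,7) = 8·0 + 1 = 1, which does not equal 28.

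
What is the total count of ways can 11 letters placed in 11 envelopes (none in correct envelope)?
14,684,570

Reasoning: Using D(n) = (n-1)[D(n-1) + D(n-2)]:
D(11) = (11-1) × [D(10) + D(9)]
      = 10 × [1334961 + 133496]
      = 10 × 1468457
      = 14,684,570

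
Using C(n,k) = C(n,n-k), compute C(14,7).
3,432

Solution: C(14,7) = C(14,7) = 3,432.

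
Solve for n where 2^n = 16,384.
16,384 = 1,024 × 16 = 2^10 × 2^4 = 2^14, so n = 14.

Answer: 14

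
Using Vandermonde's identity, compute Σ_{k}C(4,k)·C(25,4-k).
23,751

= C(4+25,4) = C(29,4) = 23,751.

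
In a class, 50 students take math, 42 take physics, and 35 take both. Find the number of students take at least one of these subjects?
57

Reasoning: |A∪B| = |A|+|B|-|A∩B| = 50+42-35 = 57.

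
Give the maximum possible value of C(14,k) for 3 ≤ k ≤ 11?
3,432

Reasoning: C(14,k) is maximised at the centre of the row: C(14,7) = 3,432.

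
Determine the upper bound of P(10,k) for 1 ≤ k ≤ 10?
P(10,k) increases in k, so maximum at k = 10: 10! = 3,628,800.

Answer: 3,628,800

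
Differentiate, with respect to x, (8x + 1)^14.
112(8x + 1)^13

Solution: Chain rule: 14(8x+1)^{13} × 8 = 112(8x+1)^{13}.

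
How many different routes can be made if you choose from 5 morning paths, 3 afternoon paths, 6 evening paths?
By the multiplication principle: 5 × 3 × 6 = 90.

Answer: 90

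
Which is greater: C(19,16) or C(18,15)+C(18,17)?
C(19,16)

Solution: C(19,16)=969; C(18,15)+C(18,17)=816+18=834.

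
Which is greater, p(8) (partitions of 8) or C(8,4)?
C(8,4)

Explanation: Pentagonal recurrence p(n) = p(n−1) + p(n−2) − p(n−5) − p(n−7) + …: p(8) = p(7) + p(6) − p(3) − p(1) = 15 + 11 − 3 − 1 = 22; C(8,4) = 70.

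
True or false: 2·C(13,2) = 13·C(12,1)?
True
Absorption identity k·C(n,k) = n·C(n-1,k-1). LHS = 2·78 = 156; RHS = 13·12 = 156.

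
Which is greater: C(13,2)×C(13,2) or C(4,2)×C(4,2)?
C(13,2)×C(13,2)=6,084, C(4,2)×C(4,2)=36.

Answer: C(13,2)×C(13,2)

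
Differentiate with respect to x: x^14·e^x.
(14x^13 + x^14)e^x

Reasoning: Product rule: d/dx[x^14]·e^x + x^14·d/dx[e^x] = 14x^{13}e^x + x^14e^x.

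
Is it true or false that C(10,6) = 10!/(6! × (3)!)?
False

Reasoning: The correct denominator is 6!×4!, giving C(10,6) = 210; the stated RHS is 10!/(6!×3!) = 840 ≠ 210, so the statement does not hold.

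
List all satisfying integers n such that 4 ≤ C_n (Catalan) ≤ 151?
3, 4, 5, 6

Working:
C_2=2; C_3=5; C_4=14; C_5=42; C_6=132; C_7=429. So valid n = 3, 4, 5, 6.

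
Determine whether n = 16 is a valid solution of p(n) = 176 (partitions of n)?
Pentagonal recurrence p(n) = p(n−1) + p(n−2) − p(n−5) − p(n−7) + …: p(16) = p(15) + p(14) − p(11) − p(9) + p(4) + p(1) = 176 + 135 − 56 − 30 + 5 + 1 = 231, which does not equal 176.
Final answer: No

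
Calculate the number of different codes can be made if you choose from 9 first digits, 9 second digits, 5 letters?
By the multiplication principle: 9 × 9 × 5 = 405.

Answer: 405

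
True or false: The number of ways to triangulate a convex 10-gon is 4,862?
False

Triangulations of a convex 10-gon are counted by the Catalan number C_8: C_8 = C(16,8)/(8+1) = 12,870/9 = 1,430.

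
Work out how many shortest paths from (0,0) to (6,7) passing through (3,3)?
To (3,3): C(6,3)=20. From there: C(7,3)=35. Total: 700.

Answer: 700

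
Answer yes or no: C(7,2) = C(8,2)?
No

LHS = C(7,2) = 21; RHS = C(8,2) = 28. 21 ≠ 28, so the statement does not hold.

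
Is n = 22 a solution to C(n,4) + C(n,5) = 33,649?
Yes
C(22,4) + C(22,5) = 7,315 + 26,334 = 33,649, which equals 33,649.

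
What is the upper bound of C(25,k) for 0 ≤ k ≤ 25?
Maximum at k = 12 or k = 13: C(25,12) = 5,200,300.

Answer: 5,200,300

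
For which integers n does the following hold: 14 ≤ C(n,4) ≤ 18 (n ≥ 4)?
6

Explanation: C(5,4)=5; C(6,4)=15; C(7,4)=35. So valid n = 6.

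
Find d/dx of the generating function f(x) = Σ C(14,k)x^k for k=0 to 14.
Σ k·C(14,k)x^(k-1) for k=1 to 14

Reasoning: Term-by-term differentiation gives Σ k·C(14,k)x^{k-1} for k=1 to 14.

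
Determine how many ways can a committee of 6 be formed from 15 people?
C(15,6) = 15! / (6! × (15-6)!)
         = 15! / (6! × 9!)
         = 5,005

Answer: 5,005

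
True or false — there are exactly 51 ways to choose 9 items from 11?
False

Explanation: C(11,9) = 55 ≠ 51.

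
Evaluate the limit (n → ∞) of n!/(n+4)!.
0

Working:
n!/(n+4)! = 1/[(n+1)(n+2)···(n+4)] → 0 as n → ∞.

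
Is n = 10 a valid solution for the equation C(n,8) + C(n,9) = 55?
C(10,8) + C(10,9) = 45 + 10 = 55, which equals 55.
Final answer: Yes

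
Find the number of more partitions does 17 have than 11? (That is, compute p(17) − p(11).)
Pentagonal recurrence p(n) = p(n−1) + p(n−2) − p(n−5) − p(n−7) + …: p(17) = p(16) + p(15) − p(12) − p(10) + p(5) + p(2) = 231 + 176 − 77 − 42 + 7 + 2 = 297.
p(11) = p(10) + p(9) − p(6) − p(4) = 42 + 30 − 11 − 5 = 56.
Difference = 297 − 56 = 241.
Final answer: 241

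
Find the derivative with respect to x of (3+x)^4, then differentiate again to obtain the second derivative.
12(3+x)^2

Solution: First derivative: 4(3+x)^{3}. Second derivative: 4·3·(3+x)^{2} = 12(3+x)^{2}.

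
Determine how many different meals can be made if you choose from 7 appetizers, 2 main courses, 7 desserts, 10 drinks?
980

By the multiplication principle: 7 × 2 × 7 × 10 = 980.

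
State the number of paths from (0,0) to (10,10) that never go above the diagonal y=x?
16,796

Explanation: Counted by the Catalan number C_10: C_10 = C(20,10)/(10+1) = 184,756/11 = 16,796.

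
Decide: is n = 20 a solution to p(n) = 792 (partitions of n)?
No

Solution: Pentagonal recurrence p(n) = p(n−1) + p(n−2) − p(n−5) − p(n−7) + …: p(20) = p(19) + p(18) − p(15) − p(13) + p(8) + p(5) = 490 + 385 − 176 − 101 + 22 + 7 = 627, which does not equal 792.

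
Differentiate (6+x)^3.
3(6+x)^2
Using the power rule: d/dx (6+x)^3 = 3(6+x)^{2}.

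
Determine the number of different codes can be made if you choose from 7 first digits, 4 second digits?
28

Working:
By the multiplication principle: 7 × 4 = 28.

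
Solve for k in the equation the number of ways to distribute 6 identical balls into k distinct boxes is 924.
7

Reasoning: Stars and bars: the count is C(6+k−1, k−1), increasing in k. k=5: C(10,4) = 210, k=6: C(11,5) = 462, k=7: C(12,6) = 924 ✓. So k = 7.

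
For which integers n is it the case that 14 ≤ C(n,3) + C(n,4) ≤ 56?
C(4,3)+C(4,4)=5; C(5,3)+C(5,4)=15; C(6,3)+C(6,4)=35; C(7,3)+C(7,4)=70. So valid n = 5, 6.

Answer: 5, 6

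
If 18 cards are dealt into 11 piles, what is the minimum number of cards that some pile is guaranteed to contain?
Pigeonhole: ⌈18/11⌉ = 2.
Final answer: 2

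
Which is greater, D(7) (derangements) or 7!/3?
D(7)

Working:
D(7) = (7-1)·[D(6) + D(5)] = 6·[265 + 44] = 1,854; 7!/3 = 5,040/3 = 1,680.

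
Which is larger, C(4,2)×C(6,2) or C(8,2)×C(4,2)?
C(4,2)×C(6,2)=90, C(8,2)×C(4,2)=168.

Answer: C(8,2)×C(4,2)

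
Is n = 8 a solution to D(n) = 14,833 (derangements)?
Yes

Explanation: D(8) = (8-1)·[D(7) + D(6)] = 7·[1,854 + 265] = 14,833, which equals 14,833.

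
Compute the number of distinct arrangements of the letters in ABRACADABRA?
Word has 11 letters (A=5, B=2, R=2, C=1, D=1). Arrangements: 11!/Π(k!) = 83,160.

Answer: 83,160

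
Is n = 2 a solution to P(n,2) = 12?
No

P(2,2) = 2·1 = 2, which does not equal 12.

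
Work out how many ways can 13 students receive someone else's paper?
Using D(n) = (n-1)[D(n-1) + D(n-2)]:
D(13) = (13-1) × [D(12) + D(11)]
      = 12 × [176214841 + 14684570]
      = 12 × 190899411
      = 2,290,792,932
Final answer: 2,290,792,932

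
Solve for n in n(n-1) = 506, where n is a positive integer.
n² − n − 506 = 0, so n = (1 ± √(1 + 4·506))/2 = (1 ± √2,025)/2 = (1 ± 45)/2, i.e. n = 23 or n = -22. Taking the positive root, n = 23 (check: 23×22 = 506).
Final answer: 23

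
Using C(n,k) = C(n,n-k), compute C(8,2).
28

Explanation: C(8,2) = C(8,6) = 28.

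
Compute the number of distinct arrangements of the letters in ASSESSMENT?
75,600

Word has 10 letters (A=1, S=4, E=2, M=1, N=1, T=1). Arrangements: 10!/Π(k!) = 75,600.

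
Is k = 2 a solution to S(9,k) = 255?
S(9,2) = 2·S(8,2) + S(8,1) = 2·127 + 1 = 255, which equals 255.

Answer: Yes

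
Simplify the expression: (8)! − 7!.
(8)! − 7! = (8)·7! − 7! = (8−1)·7! = 7·7! = 35,280.

Answer: 35,280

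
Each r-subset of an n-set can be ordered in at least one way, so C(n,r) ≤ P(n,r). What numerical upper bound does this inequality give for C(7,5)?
2,520
P(7,5) = 7·6·5·4·3 = 2,520, so C(7,5) ≤ 2,520. (The bound is loose by a factor of 5! = 120: C(7,5) = 2,520/120 = 21.)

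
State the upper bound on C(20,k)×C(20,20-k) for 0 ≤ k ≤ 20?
34,134,779,536

Reasoning: C(20,k)·C(20,20-k) = C(20,k)², maximised at the centre k = 10: C(20,10)² = 34,134,779,536.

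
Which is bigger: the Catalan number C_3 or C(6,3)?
C(6,3)
C_3 = C(6,3)/(3+1) = 20/4 = 5; C(6,3) = 20.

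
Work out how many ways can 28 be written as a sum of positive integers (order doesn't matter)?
3,718

Working:
Pentagonal recurrence p(n) = p(n−1) + p(n−2) − p(n−5) − p(n−7) + …: p(28) = p(27) + p(26) − p(23) − p(21) + p(16) + p(13) − p(6) − p(2) = 3,010 + 2,436 − 1,255 − 792 + 231 + 101 − 11 − 2 = 3,718.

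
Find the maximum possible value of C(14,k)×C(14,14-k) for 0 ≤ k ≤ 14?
11,778,624

Explanation: C(14,k)·C(14,14-k) = C(14,k)², maximised at the centre k = 7: C(14,7)² = 11,778,624.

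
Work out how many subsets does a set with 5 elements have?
Each element can be included or excluded: 2^5 = 32.
Final answer: 32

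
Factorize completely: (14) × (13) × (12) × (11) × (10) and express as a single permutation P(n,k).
P(14,5) = 14!/(9)!

Reasoning: Product of 5 consecutive descending integers starting at 14: P(14,5) = 14!/9! = 240,240.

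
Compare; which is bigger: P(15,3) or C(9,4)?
P(15,3)

Explanation: P(15,3)=2,730, C(9,4)=126.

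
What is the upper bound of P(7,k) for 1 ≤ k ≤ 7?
P(7,k) increases in k, so maximum at k = 7: 7! = 5,040.
Final answer: 5,040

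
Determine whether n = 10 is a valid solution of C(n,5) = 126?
No

C(10,5) = 10·9·8·7·6/5! = 30,240/120 = 252, which does not equal 126.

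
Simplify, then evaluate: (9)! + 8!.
403,200
(9)! + 8! = (9)·8! + 8! = (9+1)·8! = 10·8! = 403,200.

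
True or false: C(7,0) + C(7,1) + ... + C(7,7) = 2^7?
True

Working:
Binomial theorem with x = y = 1: Σ C(7,i) = (1+1)^7 = 2^7 = 128. The statement holds.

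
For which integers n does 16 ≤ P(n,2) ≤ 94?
5, 6, 7, 8, 9, 10

Reasoning: P(4,2)=12; P(5,2)=20; P(6,2)=30; P(7,2)=42; P(8,2)=56; P(9,2)=72; P(10,2)=90; P(11,2)=110. So valid n = 5, 6, 7, 8, 9, 10.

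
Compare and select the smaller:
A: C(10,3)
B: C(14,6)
A=C(10,3)=120, B=C(14,6)=3,003.
Final answer: A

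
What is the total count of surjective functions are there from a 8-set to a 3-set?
5,796
Onto functions = 3! × S(8,3)
First compute S(8,3) via recurrence:
Using the Stirling recurrence: S(n,k) = k·S(n-1,k) + S(n-1,k-1)
S(8,3) = 3·S(7,3) + S(7,2)
         = 3·301 + 63
         = 903 + 63
         = 966
Then: 6 × 966 = 5,796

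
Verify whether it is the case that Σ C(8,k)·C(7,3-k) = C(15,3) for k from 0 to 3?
True

Solution: Vandermonde's identity gives C(15,3) = 455; RHS C(15,3) = 455.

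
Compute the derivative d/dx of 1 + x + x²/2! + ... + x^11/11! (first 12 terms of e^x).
Differentiating term by term gives the first 11 terms of e^x.
Final answer: 1 + x + x²/2! + ... + x^10/10!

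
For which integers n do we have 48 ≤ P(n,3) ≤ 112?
5

P(4,3)=24; P(5,3)=60; P(6,3)=120. So valid n = 5.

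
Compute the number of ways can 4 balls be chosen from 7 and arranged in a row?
840

Explanation: P(7,4) = 7!/(7-4)! = 840.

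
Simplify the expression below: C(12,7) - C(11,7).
462
C(12,7) - C(11,7) = C(11,6) = 462.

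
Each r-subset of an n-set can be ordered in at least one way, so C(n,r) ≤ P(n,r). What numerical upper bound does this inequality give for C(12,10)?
239,500,800

Working:
P(12,10) = 12·11·10·9·8·7·6·5·4·3 = 239,500,800, so C(12,10) ≤ 239,500,800. (The bound is loose by a factor of 10! = 3,628,800: C(12,10) = 239,500,800/3,628,800 = 66.)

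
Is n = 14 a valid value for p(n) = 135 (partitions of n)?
Yes

Explanation: Pentagonal recurrence p(n) = p(n−1) + p(n−2) − p(n−5) − p(n−7) + …: p(14) = p(13) + p(12) − p(9) − p(7) + p(2) = 101 + 77 − 30 − 15 + 2 = 135, which equals 135.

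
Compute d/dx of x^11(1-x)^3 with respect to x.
11x^10(1-x)^3 - 3x^11(1-x)^2

Product rule: 11x^{10}(1-x)^{3} + x^11·(-3)(1-x)^{2}.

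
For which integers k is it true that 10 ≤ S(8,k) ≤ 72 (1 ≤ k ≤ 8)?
7
S(8,1)=1; S(8,2)=127; S(8,3)=966; S(8,4)=1,701; S(8,5)=1,050; S(8,6)=266; S(8,7)=28; S(8,8)=1. So valid k = 7.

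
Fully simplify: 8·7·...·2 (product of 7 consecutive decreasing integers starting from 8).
40,320

This is P(8,7) = 8!/(1)! = 40,320.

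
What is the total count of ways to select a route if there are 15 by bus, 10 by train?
25

Solution: By the addition principle: 15 + 10 = 25.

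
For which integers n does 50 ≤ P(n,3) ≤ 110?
5

Reasoning: P(4,3)=24; P(5,3)=60; P(6,3)=120. So valid n = 5.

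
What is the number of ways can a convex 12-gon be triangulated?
16,796

Using the Catalan number formula: C_n = C(2n, n) / (n+1)
C_10 = C(20, 10) / (10+1)
     = 184756 / 11
     = 16,796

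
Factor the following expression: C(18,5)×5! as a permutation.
P(18,5)

C(18,5)×5! = [18!/(5!(13)!)]×5! = 18!/(13)! = P(18,5) = 1,028,160.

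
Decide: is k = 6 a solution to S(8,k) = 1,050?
No

S(8,6) = 6·S(7,6) + S(7,5) = 6·21 + 140 = 266, which does not equal 1,050.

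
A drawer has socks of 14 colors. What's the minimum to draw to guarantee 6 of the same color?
Worst case: 5 of each = 70. One more: 71.
Final answer: 71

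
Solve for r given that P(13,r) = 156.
2

P(13,r) = 13·12·…·(13−r+1), a product of r factors. Multiplying down from 13: 13 = 13; 13·12 = 156 ✓ (2 factors). So r = 2.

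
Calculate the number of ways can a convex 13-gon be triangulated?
Using the Catalan number formula: C_n = C(2n, n) / (n+1)
C_11 = C(22, 11) / (11+1)
     = 705432 / 12
     = 58,786
Final answer: 58,786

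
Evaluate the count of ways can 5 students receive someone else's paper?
44

Explanation: Using D(n) = (n-1)[D(n-1) + D(n-2)]:
D(5) = (5-1) × [D(4) + D(3)]
      = 4 × [9 + 2]
      = 4 × 11
      = 44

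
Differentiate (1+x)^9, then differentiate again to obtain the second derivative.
72(1+x)^7

Working:
First derivative: 9(1+x)^{8}. Second derivative: 9·8·(1+x)^{7} = 72(1+x)^{7}.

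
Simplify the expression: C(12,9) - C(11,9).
165

Working:
C(12,9) - C(11,9) = C(11,8) = 165.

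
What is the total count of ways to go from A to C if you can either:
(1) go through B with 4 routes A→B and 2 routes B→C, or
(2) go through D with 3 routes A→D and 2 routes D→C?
Route via B: 4×2=8. Route via D: 3×2=6. Total: 14.

Answer: 14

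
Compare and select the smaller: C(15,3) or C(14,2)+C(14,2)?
C(14,2)+C(14,2)

Working:
C(15,3)=455; C(14,2)+C(14,2)=91+91=182.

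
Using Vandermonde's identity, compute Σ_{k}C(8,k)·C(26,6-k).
1,344,904
= C(8+26,6) = C(34,6) = 1,344,904.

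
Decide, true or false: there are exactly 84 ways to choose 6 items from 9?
True

Working:
C(9,6) = 84.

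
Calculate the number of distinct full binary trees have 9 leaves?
Using the Catalan number formula: C_n = C(2n, n) / (n+1)
C_8 = C(16, 8) / (8+1)
     = 12870 / 9
     = 1,430

Answer: 1,430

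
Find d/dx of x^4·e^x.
(4x^3 + x^4)e^x

Reasoning: Product rule: d/dx[x^4]·e^x + x^4·d/dx[e^x] = 4x^{3}e^x + x^4e^x.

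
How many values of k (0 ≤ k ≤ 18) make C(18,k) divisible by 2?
15

Explanation: Checking C(18,k) mod 2 for k = 0..18: divisible at k = 1, 3, 4, 5, 6, 7, 8, 9, 10, 11, 12, 13, 14, 15, 17. That's 15 values.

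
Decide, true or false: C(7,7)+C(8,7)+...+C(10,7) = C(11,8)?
True

Explanation: Hockey stick identity gives Σ = C(11,8) = 165; RHS C(11,8) = 165.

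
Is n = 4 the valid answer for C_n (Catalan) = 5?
No

Explanation: C_4 = C(8,4)/(4+1) = 70/5 = 14, which does not equal 5.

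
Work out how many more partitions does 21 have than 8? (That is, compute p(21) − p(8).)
770

Explanation: Pentagonal recurrence p(n) = p(n−1) + p(n−2) − p(n−5) − p(n−7) + …: p(21) = p(20) + p(19) − p(16) − p(14) + p(9) + p(6) = 627 + 490 − 231 − 135 + 30 + 11 = 792.
p(8) = p(7) + p(6) − p(3) − p(1) = 15 + 11 − 3 − 1 = 22.
Difference = 792 − 22 = 770.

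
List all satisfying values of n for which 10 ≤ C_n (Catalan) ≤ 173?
4, 5, 6

C_3=5; C_4=14; C_5=42; C_6=132; C_7=429. So valid n = 4, 5, 6.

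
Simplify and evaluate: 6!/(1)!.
This equals 6×5×...×2 = 720.

Answer: 720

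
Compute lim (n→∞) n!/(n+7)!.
0

Working:
n!/(n+7)! = 1/[(n+1)(n+2)···(n+7)] → 0 as n → ∞.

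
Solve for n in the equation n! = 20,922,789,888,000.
16

Explanation: n! is strictly increasing. 14! = 87,178,291,200, 15! = 1,307,674,368,000, 16! = 20,922,789,888,000 ✓. So n = 16.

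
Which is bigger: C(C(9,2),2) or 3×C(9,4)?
C(C(9,2),2)=630, 3×C(9,4)=378.
Final answer: C(C(9,2),2)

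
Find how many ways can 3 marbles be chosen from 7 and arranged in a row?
210

Explanation: P(7,3) = 7!/(7-3)! = 210.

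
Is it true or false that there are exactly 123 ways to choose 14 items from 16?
False
C(16,14) = 120 ≠ 123.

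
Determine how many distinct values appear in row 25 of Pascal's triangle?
13

Solution: Row 25 has entries C(25,0)..C(25,25); by symmetry C(25,k)=C(25,25-k), giving 13 distinct values.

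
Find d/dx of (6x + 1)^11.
66(6x + 1)^10

Working:
Chain rule: 11(6x+1)^{10} × 6 = 66(6x+1)^{10}.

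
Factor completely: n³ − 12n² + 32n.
n³ − 12n² + 32n = n(n² − 12n + 32) = n(n − 4)(n − 8).
Final answer: n(n − 4)(n − 8)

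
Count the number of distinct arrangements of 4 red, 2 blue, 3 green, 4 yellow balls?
900,900

Multinomial: 13!/(4! × 2! × 3! × 4!) = 900,900.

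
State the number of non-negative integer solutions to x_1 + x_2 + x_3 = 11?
78

Working:
C(11+3-1, 3-1) = 78.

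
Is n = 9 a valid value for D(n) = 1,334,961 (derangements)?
No
D(9) = (9-1)·[D(8) + D(7)] = 8·[14,833 + 1,854] = 133,496, which does not equal 1,334,961.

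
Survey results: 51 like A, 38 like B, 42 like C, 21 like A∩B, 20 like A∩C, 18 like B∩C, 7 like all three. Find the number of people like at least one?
79

Solution: |A∪B∪C| = 51+38+42-21-20-18+7 = 79.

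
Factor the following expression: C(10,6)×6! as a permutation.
P(10,6)

C(10,6)×6! = [10!/(6!(4)!)]×6! = 10!/(4)! = P(10,6) = 151,200.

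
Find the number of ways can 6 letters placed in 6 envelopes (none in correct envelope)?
Using D(n) = (n-1)[D(n-1) + D(n-2)]:
D(6) = (6-1) × [D(5) + D(4)]
      = 5 × [44 + 9]
      = 5 × 53
      = 265
Final answer: 265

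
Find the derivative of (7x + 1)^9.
63(7x + 1)^8

Solution: Chain rule: 9(7x+1)^{8} × 7 = 63(7x+1)^{8}.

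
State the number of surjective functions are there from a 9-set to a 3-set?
18,150

Explanation: Onto functions = 3! × S(9,3)
First compute S(9,3) via recurrence:
Using the Stirling recurrence: S(n,k) = k·S(n-1,k) + S(n-1,k-1)
S(9,3) = 3·S(8,3) + S(8,2)
         = 3·966 + 127
         = 2898 + 127
         = 3,025
Then: 6 × 3025 = 18,150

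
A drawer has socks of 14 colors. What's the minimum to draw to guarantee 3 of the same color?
29

Worst case: 2 of each = 28. One more: 29.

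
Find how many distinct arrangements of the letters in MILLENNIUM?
226,800
Word has 10 letters (M=2, I=2, L=2, E=1, N=2, U=1). Arrangements: 10!/Π(k!) = 226,800.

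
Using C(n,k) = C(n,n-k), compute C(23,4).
8,855

Solution: C(23,4) = C(23,19) = 8,855.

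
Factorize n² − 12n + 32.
(n − 4)(n − 8)

Solution: Seek roots whose sum is 12 and product is 32: (4, 8). So n² − 12n + 32 = (n − 4)(n − 8).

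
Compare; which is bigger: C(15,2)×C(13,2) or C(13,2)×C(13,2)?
C(15,2)×C(13,2)

C(15,2)×C(13,2)=8,190, C(13,2)×C(13,2)=6,084.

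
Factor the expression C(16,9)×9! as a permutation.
P(16,9)

Solution: C(16,9)×9! = [16!/(9!(7)!)]×9! = 16!/(7)! = P(16,9) = 4,151,347,200.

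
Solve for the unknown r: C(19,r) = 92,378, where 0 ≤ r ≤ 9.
9

Explanation: C(19,r) is increasing for 0 ≤ r ≤ 9. Stepping up (C(19,r+1) = C(19,r)·(19−r)/(r+1)): C(19,1) = 19, C(19,2) = 171, C(19,3) = 969, C(19,4) = 3,876, C(19,5) = 11,628, C(19,6) = 27,132, C(19,7) = 50,388, C(19,8) = 75,582, C(19,9) = 92,378 ✓. So r = 9.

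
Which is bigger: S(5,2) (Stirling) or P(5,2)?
P(5,2)

S(5,2) = 2·S(4,2) + S(4,1) = 2·7 + 1 = 15; P(5,2) = 20.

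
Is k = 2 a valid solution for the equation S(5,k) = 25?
No

S(5,2) = 2·S(4,2) + S(4,1) = 2·7 + 1 = 15, which does not equal 25.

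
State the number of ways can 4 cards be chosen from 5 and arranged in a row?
P(5,4) = 5!/(5-4)! = 120.
Final answer: 120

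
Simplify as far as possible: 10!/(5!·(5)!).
252
This is C(10,5) = 252.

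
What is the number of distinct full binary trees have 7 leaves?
132

Using the Catalan number formula: C_n = C(2n, n) / (n+1)
C_6 = C(12, 6) / (6+1)
     = 924 / 7
     = 132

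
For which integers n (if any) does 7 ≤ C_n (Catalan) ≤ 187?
4, 5, 6

Solution: C_3=5; C_4=14; C_5=42; C_6=132; C_7=429. So valid n = 4, 5, 6.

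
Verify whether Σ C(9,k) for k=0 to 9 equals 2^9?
True

Explanation: Binomial theorem: Σ C(9,k) = (1+1)^9 = 2^9 = 512; RHS 2^9 = 512.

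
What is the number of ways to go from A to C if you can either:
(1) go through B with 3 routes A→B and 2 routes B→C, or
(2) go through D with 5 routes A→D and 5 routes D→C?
31

Working:
Route via B: 3×2=6. Route via D: 5×5=25. Total: 31.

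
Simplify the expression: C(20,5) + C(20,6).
54,264

Solution: By Pascal's identity: C(21,6) = 54,264.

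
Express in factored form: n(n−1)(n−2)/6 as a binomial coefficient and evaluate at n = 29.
C(n,3); C(29,3) = 3,654

Working:
n(n−1)(n−2)/6 = n!/(3!(n−3)!) = C(n,3). At n = 29: C(29,3) = 3,654.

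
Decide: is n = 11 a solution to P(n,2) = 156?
No

Reasoning: P(11,2) = 11·10 = 110, which does not equal 156.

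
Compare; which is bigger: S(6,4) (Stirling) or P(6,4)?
P(6,4)
S(6,4) = 4·S(5,4) + S(5,3) = 4·10 + 25 = 65; P(6,4) = 360.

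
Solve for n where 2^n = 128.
7
2^7 = 128, so n = 7.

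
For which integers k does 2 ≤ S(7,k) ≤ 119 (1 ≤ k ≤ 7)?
2, 6

Explanation: S(7,1)=1; S(7,2)=63; S(7,3)=301; S(7,4)=350; S(7,5)=140; S(7,6)=21; S(7,7)=1. So valid k = 2, 6.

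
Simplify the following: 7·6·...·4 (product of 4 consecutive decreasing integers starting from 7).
840

Working:
This is P(7,4) = 7!/(3)! = 840.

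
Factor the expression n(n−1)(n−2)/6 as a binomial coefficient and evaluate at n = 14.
C(n,3); C(14,3) = 364

Working:
n(n−1)(n−2)/6 = n!/(3!(n−3)!) = C(n,3). At n = 14: C(14,3) = 364.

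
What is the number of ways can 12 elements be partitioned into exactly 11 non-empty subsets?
66
This equals S(12,11), the Stirling number of the 2nd kind.
Using the Stirling recurrence: S(n,k) = k·S(n-1,k) + S(n-1,k-1)
S(12,11) = 11·S(11,11) + S(11,10)
         = 11·1 + 55
         = 11 + 55
         = 66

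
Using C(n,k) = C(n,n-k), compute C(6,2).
15

Solution: C(6,2) = C(6,4) = 15.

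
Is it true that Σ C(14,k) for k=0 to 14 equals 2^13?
Binomial theorem: Σ C(14,k) = (1+1)^14 = 2^14 = 16,384; RHS 2^13 = 8,192.

Answer: False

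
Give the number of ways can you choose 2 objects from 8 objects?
28

Reasoning: C(8,2) = 8! / (2! × (8-2)!)
         = 8! / (2! × 6!)
         = 28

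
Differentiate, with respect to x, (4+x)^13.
13(4+x)^12
Using the power rule: d/dx (4+x)^13 = 13(4+x)^{12}.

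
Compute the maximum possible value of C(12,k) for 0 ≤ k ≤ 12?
924

Working:
Maximum at k = 6: C(12,6) = 924.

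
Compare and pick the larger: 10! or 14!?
14!

Working:
10!=3,628,800, 14!=87,178,291,200. 14! > 10!.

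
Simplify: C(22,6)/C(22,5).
C(n,k+1)/C(n,k) = (n−k)/(k+1). Here (22−5)/(5+1) = 17/6 = 17/6.
Final answer: 17/6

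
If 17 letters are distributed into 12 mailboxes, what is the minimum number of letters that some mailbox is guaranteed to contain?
2

Working:
Pigeonhole: ⌈17/12⌉ = 2.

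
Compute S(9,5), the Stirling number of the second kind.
6,951
Using the Stirling recurrence: S(n,k) = k·S(n-1,k) + S(n-1,k-1)
S(9,5) = 5·S(8,5) + S(8,4)
         = 5·1050 + 1701
         = 5250 + 1701
         = 6,951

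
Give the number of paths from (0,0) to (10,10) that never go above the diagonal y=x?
16,796

Solution: Counted by the Catalan number C_10: C_10 = C(20,10)/(10+1) = 184,756/11 = 16,796.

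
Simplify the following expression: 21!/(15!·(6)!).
54,264

Reasoning: This is C(21,15) = 54,264.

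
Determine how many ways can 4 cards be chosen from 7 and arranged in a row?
840

P(7,4) = 7!/(7-4)! = 840.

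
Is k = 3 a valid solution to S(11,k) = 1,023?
No

Reasoning: S(11,3) = 3·S(10,3) + S(10,2) = 3·9,330 + 511 = 28,501, which does not equal 1,023.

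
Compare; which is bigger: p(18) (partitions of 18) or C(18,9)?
C(18,9)
Pentagonal recurrence p(n) = p(n−1) + p(n−2) − p(n−5) − p(n−7) + …: p(18) = p(17) + p(16) − p(13) − p(11) + p(6) + p(3) = 297 + 231 − 101 − 56 + 11 + 3 = 385; C(18,9) = 48,620.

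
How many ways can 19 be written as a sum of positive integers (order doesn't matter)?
490

Reasoning: Pentagonal recurrence p(n) = p(n−1) + p(n−2) − p(n−5) − p(n−7) + …: p(19) = p(18) + p(17) − p(14) − p(12) + p(7) + p(4) = 385 + 297 − 135 − 77 + 15 + 5 = 490.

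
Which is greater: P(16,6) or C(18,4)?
P(16,6)

Reasoning: P(16,6)=5,765,760, C(18,4)=3,060.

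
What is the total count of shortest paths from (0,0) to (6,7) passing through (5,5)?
To (5,5): C(10,5)=252. From there: C(3,1)=3. Total: 756.
Final answer: 756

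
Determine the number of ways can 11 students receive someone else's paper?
14,684,570

Reasoning: Using D(n) = (n-1)[D(n-1) + D(n-2)]:
D(11) = (11-1) × [D(10) + D(9)]
      = 10 × [1334961 + 133496]
      = 10 × 1468457
      = 14,684,570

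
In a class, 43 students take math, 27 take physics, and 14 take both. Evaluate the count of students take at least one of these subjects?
|A∪B| = |A|+|B|-|A∩B| = 43+27-14 = 56.
Final answer: 56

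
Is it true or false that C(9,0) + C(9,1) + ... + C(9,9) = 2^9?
True

Reasoning: Binomial theorem with x = y = 1: Σ C(9,i) = (1+1)^9 = 2^9 = 512. The statement holds.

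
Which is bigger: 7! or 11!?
11!

Solution: 7!=5,040, 11!=39,916,800. 11! > 7!.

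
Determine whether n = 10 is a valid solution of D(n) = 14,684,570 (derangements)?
No
D(10) = (10-1)·[D(9) + D(8)] = 9·[133,496 + 14,833] = 1,334,961, which does not equal 14,684,570.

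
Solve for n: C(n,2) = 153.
C(n,2) = n(n−1)/2! is increasing in n, and n(n−1) = 2!·153 = 306 ≈ (n−0.5)^2 gives n ≈ 18.0. Check: C(16,2) = 120, C(17,2) = 136, C(18,2) = 153 ✓. So n = 18.

Answer: 18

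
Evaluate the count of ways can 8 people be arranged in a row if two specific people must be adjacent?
10,080
Treat pair as unit: (8-1)! arrangements × 2 internal orders = 10,080.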